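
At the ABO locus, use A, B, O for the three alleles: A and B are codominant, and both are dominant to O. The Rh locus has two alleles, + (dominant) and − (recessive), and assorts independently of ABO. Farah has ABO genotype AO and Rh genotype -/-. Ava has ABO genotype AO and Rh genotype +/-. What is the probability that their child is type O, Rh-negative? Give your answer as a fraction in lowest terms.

ABO cross AO × AO → offspring phenotypes: 1/4 O, 3/4 A.
Rh cross -/- × +/- → 1/2 Rh+, 1/2 Rh-.
Independent loci: P(type O, Rh-negative) = 1/4 × 1/2 = 1/8.

1/8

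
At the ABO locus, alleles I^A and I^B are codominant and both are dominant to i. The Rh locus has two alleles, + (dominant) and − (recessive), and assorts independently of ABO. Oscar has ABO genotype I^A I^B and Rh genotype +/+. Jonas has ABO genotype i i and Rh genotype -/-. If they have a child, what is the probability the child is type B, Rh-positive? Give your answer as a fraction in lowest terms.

1/2

ABO cross I^A I^B × i i → offspring phenotypes: 1/2 A, 1/2 B.
Rh cross +/+ × -/- → 1 Rh+.
Independent loci: P(type B, Rh-positive) = 1/2 × 1 = 1/2.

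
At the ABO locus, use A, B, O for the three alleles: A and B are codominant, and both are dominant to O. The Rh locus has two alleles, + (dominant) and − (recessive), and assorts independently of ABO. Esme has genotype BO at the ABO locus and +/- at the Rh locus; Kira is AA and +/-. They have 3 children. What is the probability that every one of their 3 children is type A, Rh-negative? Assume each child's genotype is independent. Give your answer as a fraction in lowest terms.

ABO cross BO × AA → 1/2 A, 1/2 AB.
Rh cross +/- × +/- → 3/4 Rh+, 1/4 Rh-; so P(type A, Rh-negative) = 1/2 × 1/4 = 1/8 per child.
All 3 independent: (1/8)^3 = 1/512.

1/512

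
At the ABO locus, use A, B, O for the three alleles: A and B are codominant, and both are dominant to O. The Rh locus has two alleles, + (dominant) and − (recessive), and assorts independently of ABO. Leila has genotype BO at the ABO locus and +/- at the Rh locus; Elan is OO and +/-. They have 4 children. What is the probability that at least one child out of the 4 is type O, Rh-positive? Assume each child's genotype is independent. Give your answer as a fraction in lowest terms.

ABO cross BO × OO → 1/2 O, 1/2 B.
Rh cross +/- × +/- → 3/4 Rh+, 1/4 Rh-; so P(type O, Rh-positive) = 1/2 × 3/4 = 3/8 per child.
P(none) = (5/8)^4 = 625/4096; P(at least one) = 1 − 625/4096 = 3471/4096.

3471/4096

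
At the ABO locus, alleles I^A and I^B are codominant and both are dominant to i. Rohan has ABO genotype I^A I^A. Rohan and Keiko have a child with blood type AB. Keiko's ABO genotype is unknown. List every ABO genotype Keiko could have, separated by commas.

For each candidate genotype of Keiko, check whether crossing it with I^A I^A can produce every observed child phenotype.
  I^A I^A → possible child types {A} ✗
  I^A I^B → possible child types {A, AB} ✓
  I^A i → possible child types {A} ✗
  I^B I^B → possible child types {AB} ✓
  I^B i → possible child types {A, AB} ✓
  i i → possible child types {A} ✗

I^A I^B, I^B I^B, I^B i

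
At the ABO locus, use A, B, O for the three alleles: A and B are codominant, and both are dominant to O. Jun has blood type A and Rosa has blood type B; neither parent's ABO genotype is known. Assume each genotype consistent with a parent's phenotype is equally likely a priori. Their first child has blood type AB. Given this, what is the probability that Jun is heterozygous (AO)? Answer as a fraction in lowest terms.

Possible genotypes: Jun ∈ {AA, AO}; Rosa ∈ {BB, BO}.
Weight each parental genotype pair by prior × P(type-AB child):
  AA × BB: posterior weight 4/9.
  AA × BO: posterior weight 2/9.
  AO × BB: posterior weight 2/9.
  AO × BO: posterior weight 1/9.
Sum the posterior weight over pairs where Jun is AO: 1/3.

1/3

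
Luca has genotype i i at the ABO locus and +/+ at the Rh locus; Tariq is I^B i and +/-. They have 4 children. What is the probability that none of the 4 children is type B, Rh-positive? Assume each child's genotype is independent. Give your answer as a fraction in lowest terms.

ABO cross i i × I^B i → 1/2 O, 1/2 B.
Rh cross +/+ × +/- → 1 Rh+; so P(type B, Rh-positive) = 1/2 × 1 = 1/2 per child.
P(not type B, Rh-positive) = 1/2 for one child; (1/2)^4 = 1/16.

1/16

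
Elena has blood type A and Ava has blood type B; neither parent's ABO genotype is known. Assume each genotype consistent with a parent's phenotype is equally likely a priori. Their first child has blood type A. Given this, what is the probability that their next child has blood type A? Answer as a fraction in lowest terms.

Possible genotypes: Elena ∈ {I^A I^A, I^A i}; Ava ∈ {I^B I^B, I^B i}.
Weight each parental genotype pair by prior × P(type-A child):
  I^A I^A × I^B i: posterior weight 2/3; P(next child type A) = 1/2.
  I^A i × I^B i: posterior weight 1/3; P(next child type A) = 1/4.
Weighted sum = 5/12.

5/12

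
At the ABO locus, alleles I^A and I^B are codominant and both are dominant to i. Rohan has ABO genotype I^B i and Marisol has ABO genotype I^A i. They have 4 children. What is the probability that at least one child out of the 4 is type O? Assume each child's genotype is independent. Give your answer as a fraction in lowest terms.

ABO cross I^B i × I^A i → 1/4 O, 1/4 A, 1/4 B, 1/4 AB.
So P(type O) = 1/4 per child.
P(none) = (3/4)^4 = 81/256; P(at least one) = 1 − 81/256 = 175/256.

175/256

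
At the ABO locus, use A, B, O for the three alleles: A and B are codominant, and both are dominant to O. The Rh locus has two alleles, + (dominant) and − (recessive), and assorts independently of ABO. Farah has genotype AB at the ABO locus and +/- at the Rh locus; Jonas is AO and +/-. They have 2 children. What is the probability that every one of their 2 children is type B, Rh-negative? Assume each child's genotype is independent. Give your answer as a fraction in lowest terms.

1/256

ABO cross AB × AO → 1/2 A, 1/4 B, 1/4 AB.
Rh cross +/- × +/- → 3/4 Rh+, 1/4 Rh-; so P(type B, Rh-negative) = 1/4 × 1/4 = 1/16 per child.
All 2 independent: (1/16)^2 = 1/256.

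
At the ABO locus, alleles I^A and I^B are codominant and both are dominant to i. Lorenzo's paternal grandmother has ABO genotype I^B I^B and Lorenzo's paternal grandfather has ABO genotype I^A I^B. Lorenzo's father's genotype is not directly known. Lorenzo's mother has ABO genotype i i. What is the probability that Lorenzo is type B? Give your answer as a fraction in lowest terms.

Lorenzo's father's ABO genotype from I^B I^B × I^A I^B: 1/2 I^A I^B, 1/2 I^B I^B.
Crossing each possibility with the mother i i and summing P(type B): 1/2·1/2 + 1/2·1 = 3/4.

3/4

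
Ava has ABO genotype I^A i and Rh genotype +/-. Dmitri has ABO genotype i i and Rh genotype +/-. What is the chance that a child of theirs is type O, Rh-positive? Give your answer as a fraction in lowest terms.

3/8

ABO cross I^A i × i i → offspring phenotypes: 1/2 O, 1/2 A.
Rh cross +/- × +/- → 3/4 Rh+, 1/4 Rh-.
Independent loci: P(type O, Rh-positive) = 1/2 × 3/4 = 3/8.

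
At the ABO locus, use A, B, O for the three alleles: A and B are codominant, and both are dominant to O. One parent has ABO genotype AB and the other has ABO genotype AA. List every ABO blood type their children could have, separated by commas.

Gametes from AB × AA give offspring ABO genotypes AA, AB, i.e. phenotypes A, AB.

A, AB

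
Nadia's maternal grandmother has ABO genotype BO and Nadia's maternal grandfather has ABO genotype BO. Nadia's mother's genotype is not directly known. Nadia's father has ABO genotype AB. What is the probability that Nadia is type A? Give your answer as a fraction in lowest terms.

1/4

Nadia's mother's ABO genotype from BO × BO: 1/4 BB, 1/2 BO, 1/4 OO.
Crossing each possibility with the father AB and summing P(type A): 1/4·0 + 1/2·1/4 + 1/4·1/2 = 1/4.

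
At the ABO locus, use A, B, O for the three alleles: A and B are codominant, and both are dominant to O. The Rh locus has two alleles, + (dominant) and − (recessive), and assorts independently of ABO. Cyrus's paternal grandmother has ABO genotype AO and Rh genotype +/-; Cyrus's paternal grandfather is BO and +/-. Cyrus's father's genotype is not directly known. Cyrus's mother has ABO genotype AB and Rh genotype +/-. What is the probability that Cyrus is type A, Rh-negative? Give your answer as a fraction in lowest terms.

Cyrus's father's ABO genotype from AO × BO: 1/4 AB, 1/4 AO, 1/4 BO, 1/4 OO.
Crossing each possibility with the mother AB and summing P(type A): 1/4·1/4 + 1/4·1/2 + 1/4·1/4 + 1/4·1/2 = 3/8.
Similarly for Rh via the father's Rh distribution: P(Rh-) = 1/4.
Independent loci: 3/8 × 1/4 = 3/32.

3/32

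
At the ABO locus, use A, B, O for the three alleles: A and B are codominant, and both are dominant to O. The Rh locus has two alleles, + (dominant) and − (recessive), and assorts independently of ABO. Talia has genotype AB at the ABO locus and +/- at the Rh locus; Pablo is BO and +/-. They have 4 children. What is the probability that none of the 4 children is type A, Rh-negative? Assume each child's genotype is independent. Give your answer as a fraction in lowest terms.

50625/65536

ABO cross AB × BO → 1/4 A, 1/2 B, 1/4 AB.
Rh cross +/- × +/- → 3/4 Rh+, 1/4 Rh-; so P(type A, Rh-negative) = 1/4 × 1/4 = 1/16 per child.
P(not type A, Rh-negative) = 15/16 for one child; (15/16)^4 = 50625/65536.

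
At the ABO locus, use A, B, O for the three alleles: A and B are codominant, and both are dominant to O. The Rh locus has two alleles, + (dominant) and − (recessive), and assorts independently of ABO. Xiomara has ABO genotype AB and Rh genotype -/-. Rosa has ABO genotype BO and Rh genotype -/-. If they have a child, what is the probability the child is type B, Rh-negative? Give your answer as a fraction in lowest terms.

ABO cross AB × BO → offspring phenotypes: 1/4 A, 1/2 B, 1/4 AB.
Rh cross -/- × -/- → 1 Rh-.
Independent loci: P(type B, Rh-negative) = 1/2 × 1 = 1/2.

1/2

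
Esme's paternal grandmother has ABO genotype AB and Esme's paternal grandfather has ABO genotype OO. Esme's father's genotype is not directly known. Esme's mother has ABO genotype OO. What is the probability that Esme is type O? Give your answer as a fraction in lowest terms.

Esme's father's ABO genotype from AB × OO: 1/2 AO, 1/2 BO.
Crossing each possibility with the mother OO and summing P(type O): 1/2·1/2 + 1/2·1/2 = 1/2.

1/2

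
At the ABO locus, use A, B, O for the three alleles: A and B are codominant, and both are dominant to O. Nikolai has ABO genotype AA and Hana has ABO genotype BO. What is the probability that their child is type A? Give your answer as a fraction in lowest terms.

ABO cross AA × BO → offspring phenotypes: 1/2 A, 1/2 AB.
So P(type A) = 1/2.

1/2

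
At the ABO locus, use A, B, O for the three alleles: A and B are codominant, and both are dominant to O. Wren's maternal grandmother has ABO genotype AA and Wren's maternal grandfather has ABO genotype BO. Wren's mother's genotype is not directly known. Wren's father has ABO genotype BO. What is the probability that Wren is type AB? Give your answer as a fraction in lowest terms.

1/4

Wren's mother's ABO genotype from AA × BO: 1/2 AB, 1/2 AO.
Crossing each possibility with the father BO and summing P(type AB): 1/2·1/4 + 1/2·1/4 = 1/4.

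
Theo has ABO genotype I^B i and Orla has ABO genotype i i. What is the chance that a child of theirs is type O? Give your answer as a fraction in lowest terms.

1/2

ABO cross I^B i × i i → offspring phenotypes: 1/2 O, 1/2 B.
So P(type O) = 1/2.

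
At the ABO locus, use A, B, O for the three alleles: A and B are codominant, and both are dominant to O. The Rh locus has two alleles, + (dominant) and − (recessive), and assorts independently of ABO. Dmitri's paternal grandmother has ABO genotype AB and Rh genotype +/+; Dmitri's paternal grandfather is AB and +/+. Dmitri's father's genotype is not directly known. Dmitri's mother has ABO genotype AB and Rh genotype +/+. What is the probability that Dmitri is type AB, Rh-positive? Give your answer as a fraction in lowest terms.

1/2

Dmitri's father's ABO genotype from AB × AB: 1/4 AA, 1/2 AB, 1/4 BB.
Crossing each possibility with the mother AB and summing P(type AB): 1/4·1/2 + 1/2·1/2 + 1/4·1/2 = 1/2.
Similarly for Rh via the father's Rh distribution: P(Rh+) = 1.
Independent loci: 1/2 × 1 = 1/2.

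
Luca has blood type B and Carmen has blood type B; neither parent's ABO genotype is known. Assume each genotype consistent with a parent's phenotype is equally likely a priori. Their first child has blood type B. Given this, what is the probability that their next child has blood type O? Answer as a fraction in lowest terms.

1/20

Possible genotypes: Luca ∈ {I^B I^B, I^B i}; Carmen ∈ {I^B I^B, I^B i}.
Weight each parental genotype pair by prior × P(type-B child):
  I^B I^B × I^B I^B: posterior weight 4/15; P(next child type O) = 0.
  I^B I^B × I^B i: posterior weight 4/15; P(next child type O) = 0.
  I^B i × I^B I^B: posterior weight 4/15; P(next child type O) = 0.
  I^B i × I^B i: posterior weight 1/5; P(next child type O) = 1/4.
Weighted sum = 1/20.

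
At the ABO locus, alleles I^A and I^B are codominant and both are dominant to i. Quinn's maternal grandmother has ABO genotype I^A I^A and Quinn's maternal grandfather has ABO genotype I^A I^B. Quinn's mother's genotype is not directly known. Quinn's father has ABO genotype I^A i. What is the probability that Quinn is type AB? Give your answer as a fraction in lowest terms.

Quinn's mother's ABO genotype from I^A I^A × I^A I^B: 1/2 I^A I^A, 1/2 I^A I^B.
Crossing each possibility with the father I^A i and summing P(type AB): 1/2·0 + 1/2·1/4 = 1/8.

1/8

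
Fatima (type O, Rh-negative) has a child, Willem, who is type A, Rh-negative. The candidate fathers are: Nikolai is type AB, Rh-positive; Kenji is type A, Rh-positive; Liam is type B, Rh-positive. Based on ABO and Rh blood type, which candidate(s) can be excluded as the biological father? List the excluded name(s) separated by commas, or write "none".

Liam

A candidate is excluded only if no genotype consistent with his phenotype could produce a type A, Rh-negative child with a type O, Rh-negative mother.
Liam (type B, Rh+): no genotype consistent with that phenotype can produce a type-A Rh- child with a type-O mother.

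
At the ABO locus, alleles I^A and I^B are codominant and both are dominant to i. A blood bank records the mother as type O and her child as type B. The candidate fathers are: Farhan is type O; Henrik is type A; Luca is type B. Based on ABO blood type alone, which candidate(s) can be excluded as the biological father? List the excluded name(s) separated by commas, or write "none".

A candidate is excluded only if no genotype consistent with his phenotype could produce a type B child with a type O mother.
Farhan (type O): no genotype consistent with that phenotype can produce a type-B child with a type-O mother.
Henrik (type A): no genotype consistent with that phenotype can produce a type-B child with a type-O mother.

Farhan, Henrik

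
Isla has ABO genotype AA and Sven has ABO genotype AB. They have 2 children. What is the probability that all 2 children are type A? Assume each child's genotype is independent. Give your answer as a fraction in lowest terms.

1/4

ABO cross AA × AB → 1/2 A, 1/2 AB.
So P(type A) = 1/2 per child.
All 2 independent: (1/2)^2 = 1/4.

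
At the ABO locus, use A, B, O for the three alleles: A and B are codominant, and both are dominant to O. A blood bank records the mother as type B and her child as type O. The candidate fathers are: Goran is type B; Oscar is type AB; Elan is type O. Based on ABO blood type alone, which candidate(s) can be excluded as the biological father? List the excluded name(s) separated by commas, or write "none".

A candidate is excluded only if no genotype consistent with his phenotype could produce a type O child with a type B mother.
Oscar (type AB): no genotype consistent with that phenotype can produce a type-O child with a type-B mother.

Oscar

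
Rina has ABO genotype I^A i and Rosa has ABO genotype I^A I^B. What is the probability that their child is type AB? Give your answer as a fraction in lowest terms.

1/4

ABO cross I^A i × I^A I^B → offspring phenotypes: 1/2 A, 1/4 B, 1/4 AB.
So P(type AB) = 1/4.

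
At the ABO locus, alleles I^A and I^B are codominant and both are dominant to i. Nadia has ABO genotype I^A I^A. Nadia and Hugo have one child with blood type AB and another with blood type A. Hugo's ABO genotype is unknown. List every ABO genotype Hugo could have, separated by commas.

I^A I^B, I^B i

For each candidate genotype of Hugo, check whether crossing it with I^A I^A can produce every observed child phenotype.
  I^A I^A → possible child types {A} ✗
  I^A I^B → possible child types {A, AB} ✓
  I^A i → possible child types {A} ✗
  I^B I^B → possible child types {AB} ✗
  I^B i → possible child types {A, AB} ✓
  i i → possible child types {A} ✗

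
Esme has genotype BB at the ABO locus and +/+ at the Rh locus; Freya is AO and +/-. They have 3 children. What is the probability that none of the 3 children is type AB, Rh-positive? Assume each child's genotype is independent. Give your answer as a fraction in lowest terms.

1/8

ABO cross BB × AO → 1/2 B, 1/2 AB.
Rh cross +/+ × +/- → 1 Rh+; so P(type AB, Rh-positive) = 1/2 × 1 = 1/2 per child.
P(not type AB, Rh-positive) = 1/2 for one child; (1/2)^3 = 1/8.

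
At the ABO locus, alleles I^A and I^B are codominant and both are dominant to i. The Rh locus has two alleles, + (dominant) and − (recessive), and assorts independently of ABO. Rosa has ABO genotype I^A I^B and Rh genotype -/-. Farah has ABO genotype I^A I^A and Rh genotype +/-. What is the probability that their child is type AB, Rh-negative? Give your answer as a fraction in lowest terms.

1/4

ABO cross I^A I^B × I^A I^A → offspring phenotypes: 1/2 A, 1/2 AB.
Rh cross -/- × +/- → 1/2 Rh+, 1/2 Rh-.
Independent loci: P(type AB, Rh-negative) = 1/2 × 1/2 = 1/4.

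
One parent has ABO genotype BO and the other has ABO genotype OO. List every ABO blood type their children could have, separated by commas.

O, B

Gametes from BO × OO give offspring ABO genotypes BO, OO, i.e. phenotypes O, B.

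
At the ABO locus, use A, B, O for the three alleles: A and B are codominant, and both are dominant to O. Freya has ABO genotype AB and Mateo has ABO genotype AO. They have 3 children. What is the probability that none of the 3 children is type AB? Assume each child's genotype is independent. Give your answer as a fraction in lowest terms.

ABO cross AB × AO → 1/2 A, 1/4 B, 1/4 AB.
So P(type AB) = 1/4 per child.
P(not type AB) = 3/4 for one child; (3/4)^3 = 27/64.

27/64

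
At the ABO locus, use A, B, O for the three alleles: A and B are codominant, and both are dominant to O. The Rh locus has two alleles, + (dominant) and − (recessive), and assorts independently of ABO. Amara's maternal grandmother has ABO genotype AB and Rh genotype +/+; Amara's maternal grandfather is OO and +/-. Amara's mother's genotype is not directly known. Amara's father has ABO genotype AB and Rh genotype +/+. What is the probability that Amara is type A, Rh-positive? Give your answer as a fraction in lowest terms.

Amara's mother's ABO genotype from AB × OO: 1/2 AO, 1/2 BO.
Crossing each possibility with the father AB and summing P(type A): 1/2·1/2 + 1/2·1/4 = 3/8.
Similarly for Rh via the mother's Rh distribution: P(Rh+) = 1.
Independent loci: 3/8 × 1 = 3/8.

3/8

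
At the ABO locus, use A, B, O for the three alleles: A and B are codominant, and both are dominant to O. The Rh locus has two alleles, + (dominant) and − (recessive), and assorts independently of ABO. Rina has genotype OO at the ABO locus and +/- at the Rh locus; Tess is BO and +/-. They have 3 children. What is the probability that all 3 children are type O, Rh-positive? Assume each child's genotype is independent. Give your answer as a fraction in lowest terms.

ABO cross OO × BO → 1/2 O, 1/2 B.
Rh cross +/- × +/- → 3/4 Rh+, 1/4 Rh-; so P(type O, Rh-positive) = 1/2 × 3/4 = 3/8 per child.
All 3 independent: (3/8)^3 = 27/512.

27/512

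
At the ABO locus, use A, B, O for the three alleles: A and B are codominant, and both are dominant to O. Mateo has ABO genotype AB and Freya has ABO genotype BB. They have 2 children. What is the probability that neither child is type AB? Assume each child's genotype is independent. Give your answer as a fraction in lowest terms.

ABO cross AB × BB → 1/2 B, 1/2 AB.
So P(type AB) = 1/2 per child.
P(not type AB) = 1/2 for one child; (1/2)^2 = 1/4.

1/4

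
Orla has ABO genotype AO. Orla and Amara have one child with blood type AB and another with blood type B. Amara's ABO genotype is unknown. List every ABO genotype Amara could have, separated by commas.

For each candidate genotype of Amara, check whether crossing it with AO can produce every observed child phenotype.
  AA → possible child types {A} ✗
  AB → possible child types {A, B, AB} ✓
  AO → possible child types {O, A} ✗
  BB → possible child types {B, AB} ✓
  BO → possible child types {O, A, B, AB} ✓
  OO → possible child types {O, A} ✗

AB, BB, BO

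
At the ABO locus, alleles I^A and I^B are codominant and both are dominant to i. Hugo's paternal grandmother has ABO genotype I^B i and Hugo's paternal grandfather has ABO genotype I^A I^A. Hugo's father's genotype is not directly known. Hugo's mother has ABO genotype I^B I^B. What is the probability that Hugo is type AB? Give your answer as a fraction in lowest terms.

1/2

Hugo's father's ABO genotype from I^B i × I^A I^A: 1/2 I^A I^B, 1/2 I^A i.
Crossing each possibility with the mother I^B I^B and summing P(type AB): 1/2·1/2 + 1/2·1/2 = 1/2.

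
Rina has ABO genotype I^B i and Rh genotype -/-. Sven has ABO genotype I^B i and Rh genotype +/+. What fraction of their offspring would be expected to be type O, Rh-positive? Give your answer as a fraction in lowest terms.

ABO cross I^B i × I^B i → offspring phenotypes: 1/4 O, 3/4 B.
Rh cross -/- × +/+ → 1 Rh+.
Independent loci: P(type O, Rh-positive) = 1/4 × 1 = 1/4.

1/4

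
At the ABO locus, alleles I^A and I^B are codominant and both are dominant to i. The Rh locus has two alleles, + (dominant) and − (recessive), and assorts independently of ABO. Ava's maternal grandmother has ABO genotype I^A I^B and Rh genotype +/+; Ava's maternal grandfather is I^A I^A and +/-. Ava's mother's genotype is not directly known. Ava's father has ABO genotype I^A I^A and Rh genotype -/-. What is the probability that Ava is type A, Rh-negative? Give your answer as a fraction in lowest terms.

3/16

Ava's mother's ABO genotype from I^A I^B × I^A I^A: 1/2 I^A I^A, 1/2 I^A I^B.
Crossing each possibility with the father I^A I^A and summing P(type A): 1/2·1 + 1/2·1/2 = 3/4.
Similarly for Rh via the mother's Rh distribution: P(Rh-) = 1/4.
Independent loci: 3/4 × 1/4 = 3/16.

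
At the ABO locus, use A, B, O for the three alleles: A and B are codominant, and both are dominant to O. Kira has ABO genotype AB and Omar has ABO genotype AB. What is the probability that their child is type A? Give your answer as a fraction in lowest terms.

ABO cross AB × AB → offspring phenotypes: 1/4 A, 1/4 B, 1/2 AB.
So P(type A) = 1/4.

1/4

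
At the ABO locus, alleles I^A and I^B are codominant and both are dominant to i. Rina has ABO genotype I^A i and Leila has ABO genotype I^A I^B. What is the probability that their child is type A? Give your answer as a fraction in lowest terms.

1/2

ABO cross I^A i × I^A I^B → offspring phenotypes: 1/2 A, 1/4 B, 1/4 AB.
So P(type A) = 1/2.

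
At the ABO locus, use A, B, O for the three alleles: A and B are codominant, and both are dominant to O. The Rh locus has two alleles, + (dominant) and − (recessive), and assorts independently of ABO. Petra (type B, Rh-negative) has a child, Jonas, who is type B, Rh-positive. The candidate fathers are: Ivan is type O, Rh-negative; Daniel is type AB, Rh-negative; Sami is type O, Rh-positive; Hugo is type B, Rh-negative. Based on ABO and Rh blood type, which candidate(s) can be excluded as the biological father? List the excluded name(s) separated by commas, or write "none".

A candidate is excluded only if no genotype consistent with his phenotype could produce a type B, Rh-positive child with a type B, Rh-negative mother.
Ivan (type O, Rh-): no genotype consistent with that phenotype can produce a type-B Rh+ child with a type-B mother.
Daniel (type AB, Rh-): no genotype consistent with that phenotype can produce a type-B Rh+ child with a type-B mother.
Hugo (type B, Rh-): no genotype consistent with that phenotype can produce a type-B Rh+ child with a type-B mother.

Ivan, Daniel, Hugo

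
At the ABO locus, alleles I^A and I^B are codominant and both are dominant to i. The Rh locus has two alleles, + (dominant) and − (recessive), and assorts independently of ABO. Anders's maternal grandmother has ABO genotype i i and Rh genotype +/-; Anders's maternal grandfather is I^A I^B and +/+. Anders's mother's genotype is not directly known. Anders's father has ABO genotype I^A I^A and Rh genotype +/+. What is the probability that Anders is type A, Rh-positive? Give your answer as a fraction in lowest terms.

3/4

Anders's mother's ABO genotype from i i × I^A I^B: 1/2 I^A i, 1/2 I^B i.
Crossing each possibility with the father I^A I^A and summing P(type A): 1/2·1 + 1/2·1/2 = 3/4.
Similarly for Rh via the mother's Rh distribution: P(Rh+) = 1.
Independent loci: 3/4 × 1 = 3/4.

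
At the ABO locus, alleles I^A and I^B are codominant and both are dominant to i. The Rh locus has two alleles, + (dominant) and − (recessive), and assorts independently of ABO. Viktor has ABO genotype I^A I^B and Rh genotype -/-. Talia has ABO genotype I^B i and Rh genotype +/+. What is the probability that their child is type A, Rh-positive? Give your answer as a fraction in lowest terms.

1/4

ABO cross I^A I^B × I^B i → offspring phenotypes: 1/4 A, 1/2 B, 1/4 AB.
Rh cross -/- × +/+ → 1 Rh+.
Independent loci: P(type A, Rh-positive) = 1/4 × 1 = 1/4.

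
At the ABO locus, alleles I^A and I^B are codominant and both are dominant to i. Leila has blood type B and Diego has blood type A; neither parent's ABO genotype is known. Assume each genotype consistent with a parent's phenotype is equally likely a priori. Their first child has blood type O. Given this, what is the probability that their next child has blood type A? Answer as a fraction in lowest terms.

Possible genotypes: Leila ∈ {I^B I^B, I^B i}; Diego ∈ {I^A I^A, I^A i}.
Weight each parental genotype pair by prior × P(type-O child):
  I^B i × I^A i: posterior weight 1; P(next child type A) = 1/4.
Weighted sum = 1/4.

1/4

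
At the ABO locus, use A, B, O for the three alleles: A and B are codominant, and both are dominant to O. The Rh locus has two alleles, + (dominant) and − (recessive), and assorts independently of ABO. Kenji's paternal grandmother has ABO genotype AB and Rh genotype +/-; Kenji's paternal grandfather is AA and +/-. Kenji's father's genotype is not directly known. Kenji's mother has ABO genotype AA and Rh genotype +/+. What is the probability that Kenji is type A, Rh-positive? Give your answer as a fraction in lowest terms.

3/4

Kenji's father's ABO genotype from AB × AA: 1/2 AA, 1/2 AB.
Crossing each possibility with the mother AA and summing P(type A): 1/2·1 + 1/2·1/2 = 3/4.
Similarly for Rh via the father's Rh distribution: P(Rh+) = 1.
Independent loci: 3/4 × 1 = 3/4.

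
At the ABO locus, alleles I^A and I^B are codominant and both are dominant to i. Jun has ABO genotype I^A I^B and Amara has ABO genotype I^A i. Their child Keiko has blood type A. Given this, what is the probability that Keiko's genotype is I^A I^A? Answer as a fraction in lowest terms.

Cross I^A I^B × I^A i → 1/4 I^A I^A, 1/4 I^A I^B, 1/4 I^A i, 1/4 I^B i.
Type-A genotypes among offspring: I^A I^A (1/4), I^A i (1/4); total 1/2.
P(I^A I^A | type A) = (1/4) / (1/2) = 1/2.

1/2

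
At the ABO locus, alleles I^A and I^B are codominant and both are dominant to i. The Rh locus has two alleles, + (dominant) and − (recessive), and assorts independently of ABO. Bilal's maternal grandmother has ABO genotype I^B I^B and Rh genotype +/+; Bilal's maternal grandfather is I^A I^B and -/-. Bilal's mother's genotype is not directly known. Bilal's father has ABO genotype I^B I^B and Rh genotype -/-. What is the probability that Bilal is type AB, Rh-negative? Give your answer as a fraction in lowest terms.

1/8

Bilal's mother's ABO genotype from I^B I^B × I^A I^B: 1/2 I^A I^B, 1/2 I^B I^B.
Crossing each possibility with the father I^B I^B and summing P(type AB): 1/2·1/2 + 1/2·0 = 1/4.
Similarly for Rh via the mother's Rh distribution: P(Rh-) = 1/2.
Independent loci: 1/4 × 1/2 = 1/8.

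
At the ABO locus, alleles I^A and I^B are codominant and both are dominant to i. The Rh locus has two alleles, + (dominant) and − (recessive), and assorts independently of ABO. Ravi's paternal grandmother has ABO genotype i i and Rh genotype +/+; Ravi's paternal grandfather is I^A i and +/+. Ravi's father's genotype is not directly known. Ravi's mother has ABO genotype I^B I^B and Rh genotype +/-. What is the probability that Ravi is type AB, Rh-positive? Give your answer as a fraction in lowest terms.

1/4

Ravi's father's ABO genotype from i i × I^A i: 1/2 I^A i, 1/2 i i.
Crossing each possibility with the mother I^B I^B and summing P(type AB): 1/2·1/2 + 1/2·0 = 1/4.
Similarly for Rh via the father's Rh distribution: P(Rh+) = 1.
Independent loci: 1/4 × 1 = 1/4.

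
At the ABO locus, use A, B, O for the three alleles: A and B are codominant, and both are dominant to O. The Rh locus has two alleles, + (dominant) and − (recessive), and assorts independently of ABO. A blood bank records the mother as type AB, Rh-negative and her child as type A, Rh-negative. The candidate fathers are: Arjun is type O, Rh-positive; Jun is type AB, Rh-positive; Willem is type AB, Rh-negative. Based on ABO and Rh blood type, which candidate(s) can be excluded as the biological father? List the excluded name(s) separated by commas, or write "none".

none

A candidate is excluded only if no genotype consistent with his phenotype could produce a type A, Rh-negative child with a type AB, Rh-negative mother.
Every candidate has at least one consistent genotype combination, so none can be excluded.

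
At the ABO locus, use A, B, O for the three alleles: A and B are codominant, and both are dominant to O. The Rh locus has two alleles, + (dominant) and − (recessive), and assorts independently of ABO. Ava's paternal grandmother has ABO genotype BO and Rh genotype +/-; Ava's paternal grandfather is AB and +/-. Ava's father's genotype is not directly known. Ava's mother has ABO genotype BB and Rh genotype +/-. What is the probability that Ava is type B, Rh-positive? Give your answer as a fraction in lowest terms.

Ava's father's ABO genotype from BO × AB: 1/4 AB, 1/4 AO, 1/4 BB, 1/4 BO.
Crossing each possibility with the mother BB and summing P(type B): 1/4·1/2 + 1/4·1/2 + 1/4·1 + 1/4·1 = 3/4.
Similarly for Rh via the father's Rh distribution: P(Rh+) = 3/4.
Independent loci: 3/4 × 3/4 = 9/16.

9/16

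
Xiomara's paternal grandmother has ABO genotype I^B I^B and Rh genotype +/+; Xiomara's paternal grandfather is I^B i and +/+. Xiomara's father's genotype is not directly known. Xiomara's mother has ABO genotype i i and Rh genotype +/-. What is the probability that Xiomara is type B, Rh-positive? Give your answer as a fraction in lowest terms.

Xiomara's father's ABO genotype from I^B I^B × I^B i: 1/2 I^B I^B, 1/2 I^B i.
Crossing each possibility with the mother i i and summing P(type B): 1/2·1 + 1/2·1/2 = 3/4.
Similarly for Rh via the father's Rh distribution: P(Rh+) = 1.
Independent loci: 3/4 × 1 = 3/4.

3/4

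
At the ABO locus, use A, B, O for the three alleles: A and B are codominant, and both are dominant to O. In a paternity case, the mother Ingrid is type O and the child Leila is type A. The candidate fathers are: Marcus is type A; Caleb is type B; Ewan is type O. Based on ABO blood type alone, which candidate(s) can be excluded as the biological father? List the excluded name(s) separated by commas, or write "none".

A candidate is excluded only if no genotype consistent with his phenotype could produce a type A child with a type O mother.
Caleb (type B): no genotype consistent with that phenotype can produce a type-A child with a type-O mother.
Ewan (type O): no genotype consistent with that phenotype can produce a type-A child with a type-O mother.

Caleb, Ewan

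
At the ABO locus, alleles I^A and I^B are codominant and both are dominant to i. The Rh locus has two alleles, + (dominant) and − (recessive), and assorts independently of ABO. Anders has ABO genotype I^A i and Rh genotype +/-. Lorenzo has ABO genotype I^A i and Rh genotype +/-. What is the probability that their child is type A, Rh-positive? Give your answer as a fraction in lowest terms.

ABO cross I^A i × I^A i → offspring phenotypes: 1/4 O, 3/4 A.
Rh cross +/- × +/- → 3/4 Rh+, 1/4 Rh-.
Independent loci: P(type A, Rh-positive) = 3/4 × 3/4 = 9/16.

9/16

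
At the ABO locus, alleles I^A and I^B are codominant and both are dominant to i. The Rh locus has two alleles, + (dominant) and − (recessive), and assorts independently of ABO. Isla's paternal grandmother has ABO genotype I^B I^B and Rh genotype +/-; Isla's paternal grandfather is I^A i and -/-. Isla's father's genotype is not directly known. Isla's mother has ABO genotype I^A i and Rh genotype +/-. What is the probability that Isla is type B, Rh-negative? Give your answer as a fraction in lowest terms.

3/32

Isla's father's ABO genotype from I^B I^B × I^A i: 1/2 I^A I^B, 1/2 I^B i.
Crossing each possibility with the mother I^A i and summing P(type B): 1/2·1/4 + 1/2·1/4 = 1/4.
Similarly for Rh via the father's Rh distribution: P(Rh-) = 3/8.
Independent loci: 1/4 × 3/8 = 3/32.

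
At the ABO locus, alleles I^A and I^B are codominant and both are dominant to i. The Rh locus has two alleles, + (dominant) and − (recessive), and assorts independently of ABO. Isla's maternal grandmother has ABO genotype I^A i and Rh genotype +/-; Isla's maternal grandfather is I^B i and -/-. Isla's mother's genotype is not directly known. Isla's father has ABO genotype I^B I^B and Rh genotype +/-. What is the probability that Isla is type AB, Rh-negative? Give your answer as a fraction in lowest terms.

3/32

Isla's mother's ABO genotype from I^A i × I^B i: 1/4 I^A I^B, 1/4 I^A i, 1/4 I^B i, 1/4 i i.
Crossing each possibility with the father I^B I^B and summing P(type AB): 1/4·1/2 + 1/4·1/2 + 1/4·0 + 1/4·0 = 1/4.
Similarly for Rh via the mother's Rh distribution: P(Rh-) = 3/8.
Independent loci: 1/4 × 3/8 = 3/32.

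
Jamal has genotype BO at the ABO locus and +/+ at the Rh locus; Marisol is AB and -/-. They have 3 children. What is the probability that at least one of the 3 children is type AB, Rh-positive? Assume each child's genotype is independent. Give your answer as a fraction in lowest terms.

37/64

ABO cross BO × AB → 1/4 A, 1/2 B, 1/4 AB.
Rh cross +/+ × -/- → 1 Rh+; so P(type AB, Rh-positive) = 1/4 × 1 = 1/4 per child.
P(none) = (3/4)^3 = 27/64; P(at least one) = 1 − 27/64 = 37/64.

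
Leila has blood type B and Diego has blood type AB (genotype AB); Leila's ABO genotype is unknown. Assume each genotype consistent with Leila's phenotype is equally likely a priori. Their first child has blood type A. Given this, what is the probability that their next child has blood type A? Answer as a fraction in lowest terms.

Possible genotypes: Leila ∈ {BB, BO}; Diego ∈ {AB}.
Weight each parental genotype pair by prior × P(type-A child):
  BO × AB: posterior weight 1; P(next child type A) = 1/4.
Weighted sum = 1/4.

1/4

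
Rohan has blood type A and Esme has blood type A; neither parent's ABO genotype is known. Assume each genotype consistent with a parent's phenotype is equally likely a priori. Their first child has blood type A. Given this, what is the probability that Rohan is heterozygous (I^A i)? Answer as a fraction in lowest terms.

Possible genotypes: Rohan ∈ {I^A I^A, I^A i}; Esme ∈ {I^A I^A, I^A i}.
Weight each parental genotype pair by prior × P(type-A child):
  I^A I^A × I^A I^A: posterior weight 4/15.
  I^A I^A × I^A i: posterior weight 4/15.
  I^A i × I^A I^A: posterior weight 4/15.
  I^A i × I^A i: posterior weight 1/5.
Sum the posterior weight over pairs where Rohan is I^A i: 7/15.

7/15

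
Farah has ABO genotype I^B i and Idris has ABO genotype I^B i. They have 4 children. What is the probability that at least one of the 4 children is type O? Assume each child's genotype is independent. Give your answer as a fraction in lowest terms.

ABO cross I^B i × I^B i → 1/4 O, 3/4 B.
So P(type O) = 1/4 per child.
P(none) = (3/4)^4 = 81/256; P(at least one) = 1 − 81/256 = 175/256.

175/256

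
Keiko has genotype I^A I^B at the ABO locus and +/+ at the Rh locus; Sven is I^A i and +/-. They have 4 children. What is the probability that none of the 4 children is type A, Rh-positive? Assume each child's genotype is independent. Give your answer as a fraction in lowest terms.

ABO cross I^A I^B × I^A i → 1/2 A, 1/4 B, 1/4 AB.
Rh cross +/+ × +/- → 1 Rh+; so P(type A, Rh-positive) = 1/2 × 1 = 1/2 per child.
P(not type A, Rh-positive) = 1/2 for one child; (1/2)^4 = 1/16.

1/16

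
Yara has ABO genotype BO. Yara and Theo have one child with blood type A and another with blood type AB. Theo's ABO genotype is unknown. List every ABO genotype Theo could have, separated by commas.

AA, AB, AO

For each candidate genotype of Theo, check whether crossing it with BO can produce every observed child phenotype.
  AA → possible child types {A, AB} ✓
  AB → possible child types {A, B, AB} ✓
  AO → possible child types {O, A, B, AB} ✓
  BB → possible child types {B} ✗
  BO → possible child types {O, B} ✗
  OO → possible child types {O, B} ✗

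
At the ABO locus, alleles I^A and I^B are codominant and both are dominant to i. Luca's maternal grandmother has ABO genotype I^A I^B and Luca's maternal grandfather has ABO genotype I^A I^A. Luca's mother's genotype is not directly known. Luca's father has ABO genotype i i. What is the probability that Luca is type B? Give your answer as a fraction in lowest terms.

1/4

Luca's mother's ABO genotype from I^A I^B × I^A I^A: 1/2 I^A I^A, 1/2 I^A I^B.
Crossing each possibility with the father i i and summing P(type B): 1/2·0 + 1/2·1/2 = 1/4.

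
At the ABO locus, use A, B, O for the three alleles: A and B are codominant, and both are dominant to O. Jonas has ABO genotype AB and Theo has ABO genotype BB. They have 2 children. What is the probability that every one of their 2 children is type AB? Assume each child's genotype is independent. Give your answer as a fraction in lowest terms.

ABO cross AB × BB → 1/2 B, 1/2 AB.
So P(type AB) = 1/2 per child.
All 2 independent: (1/2)^2 = 1/4.

1/4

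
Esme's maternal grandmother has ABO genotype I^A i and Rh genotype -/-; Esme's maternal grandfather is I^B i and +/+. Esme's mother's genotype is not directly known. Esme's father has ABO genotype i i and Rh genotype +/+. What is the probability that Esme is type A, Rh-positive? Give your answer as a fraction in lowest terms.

1/4

Esme's mother's ABO genotype from I^A i × I^B i: 1/4 I^A I^B, 1/4 I^A i, 1/4 I^B i, 1/4 i i.
Crossing each possibility with the father i i and summing P(type A): 1/4·1/2 + 1/4·1/2 + 1/4·0 + 1/4·0 = 1/4.
Similarly for Rh via the mother's Rh distribution: P(Rh+) = 1.
Independent loci: 1/4 × 1 = 1/4.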